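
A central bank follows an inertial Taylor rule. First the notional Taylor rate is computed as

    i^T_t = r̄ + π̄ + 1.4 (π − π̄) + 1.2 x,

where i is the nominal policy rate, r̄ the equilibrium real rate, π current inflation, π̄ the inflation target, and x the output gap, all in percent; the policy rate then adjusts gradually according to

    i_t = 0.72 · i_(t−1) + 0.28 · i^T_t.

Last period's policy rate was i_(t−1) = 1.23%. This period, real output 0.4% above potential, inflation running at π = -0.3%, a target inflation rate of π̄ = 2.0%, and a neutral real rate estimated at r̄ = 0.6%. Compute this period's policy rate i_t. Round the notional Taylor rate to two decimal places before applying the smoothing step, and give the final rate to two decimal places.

0.85%

Output 0.4% above potential → x = 0.4.
i^T_t = 0.6 + 2.0 + 1.4 × (-0.3 − 2.0) + 1.2 × 0.4
   = 0.6 + 2 − 3.22 + 0.48 = -0.14
i_t = 0.72 × 1.23 + 0.28 × (-0.14) = 0.8856 − 0.0392 = 0.85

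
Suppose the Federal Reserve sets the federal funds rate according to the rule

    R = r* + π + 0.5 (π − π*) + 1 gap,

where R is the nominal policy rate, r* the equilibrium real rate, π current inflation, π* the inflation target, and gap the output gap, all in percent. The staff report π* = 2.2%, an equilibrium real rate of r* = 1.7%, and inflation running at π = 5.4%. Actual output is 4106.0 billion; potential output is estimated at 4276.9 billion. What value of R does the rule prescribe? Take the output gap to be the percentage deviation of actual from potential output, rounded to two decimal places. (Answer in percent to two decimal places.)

4.70%

Output gap = 100 × (4106.0 − 4276.9) / 4276.9 = -4.00%.
R = 1.70 + 5.40 + 0.5 × (5.40 − 2.20) + 1 × (-4.00)
   = 1.70 + 5.4 + 1.6 − 4 = 4.70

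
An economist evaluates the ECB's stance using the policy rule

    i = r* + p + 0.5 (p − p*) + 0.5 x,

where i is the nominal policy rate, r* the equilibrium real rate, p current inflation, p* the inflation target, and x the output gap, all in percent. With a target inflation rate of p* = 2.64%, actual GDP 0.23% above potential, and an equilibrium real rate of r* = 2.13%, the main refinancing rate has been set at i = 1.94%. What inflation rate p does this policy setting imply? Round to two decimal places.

Output 0.23% above potential → x = 0.23.
Collecting p: i = r* + (1 + 0.5) p − 0.5 p* + 0.5 x
1.5 p = 1.94 − 2.13 + 0.5 × 2.64 − 0.5 × 0.23 = 1.015
p = 1.015 / 1.5 = 0.68

0.68%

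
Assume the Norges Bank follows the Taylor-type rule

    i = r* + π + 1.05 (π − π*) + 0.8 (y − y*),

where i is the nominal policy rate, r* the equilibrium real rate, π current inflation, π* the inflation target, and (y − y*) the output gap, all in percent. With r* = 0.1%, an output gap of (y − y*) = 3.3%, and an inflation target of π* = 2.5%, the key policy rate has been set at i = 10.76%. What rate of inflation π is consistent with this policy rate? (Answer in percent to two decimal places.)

5.19%

Collecting π: i = r* + (1 + 1.05) π − 1.05 π* + 0.8 (y − y*)
2.05 π = 10.76 − 0.1 + 1.05 × 2.5 − 0.8 × 3.3 = 10.645
π = 10.645 / 2.05 = 5.19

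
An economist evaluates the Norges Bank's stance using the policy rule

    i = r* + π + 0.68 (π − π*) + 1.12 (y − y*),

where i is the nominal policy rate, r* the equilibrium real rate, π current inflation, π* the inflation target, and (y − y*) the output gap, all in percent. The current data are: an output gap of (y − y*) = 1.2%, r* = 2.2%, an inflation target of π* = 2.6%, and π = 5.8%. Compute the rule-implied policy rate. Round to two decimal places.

11.52%

i = 2.2 + 5.8 + 0.68 × (5.8 − 2.6) + 1.12 × 1.2
   = 2.2 + 5.8 + 2.176 + 1.344 = 11.52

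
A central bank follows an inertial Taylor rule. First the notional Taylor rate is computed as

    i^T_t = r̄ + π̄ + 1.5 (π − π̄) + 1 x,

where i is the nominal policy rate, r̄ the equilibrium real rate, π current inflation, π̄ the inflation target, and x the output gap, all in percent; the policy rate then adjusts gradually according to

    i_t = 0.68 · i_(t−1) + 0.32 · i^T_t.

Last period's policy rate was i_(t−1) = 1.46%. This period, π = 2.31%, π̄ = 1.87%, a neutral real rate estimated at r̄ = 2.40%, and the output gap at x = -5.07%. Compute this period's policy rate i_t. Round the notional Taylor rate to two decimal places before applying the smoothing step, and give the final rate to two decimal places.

i^T_t = 2.40 + 1.87 + 1.5 × (2.31 − 1.87) + 1 × (-5.07)
   = 2.40 + 1.87 + 0.66 − 5.07 = -0.14
i_t = 0.68 × 1.46 + 0.32 × (-0.14) = 0.9928 − 0.0448 = 0.95

0.95%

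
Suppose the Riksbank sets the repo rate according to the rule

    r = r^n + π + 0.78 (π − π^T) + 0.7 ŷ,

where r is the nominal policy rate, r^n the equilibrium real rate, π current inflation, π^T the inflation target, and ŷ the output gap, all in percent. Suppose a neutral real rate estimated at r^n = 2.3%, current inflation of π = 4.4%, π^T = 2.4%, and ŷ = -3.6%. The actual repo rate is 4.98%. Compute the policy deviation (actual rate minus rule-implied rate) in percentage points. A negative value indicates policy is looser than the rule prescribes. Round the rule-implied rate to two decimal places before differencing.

r = 2.3 + 4.4 + 0.78 × (4.4 − 2.4) + 0.7 × (-3.6)
   = 2.3 + 4.4 + 1.56 − 2.52 = 5.74
Deviation = 4.98 − 5.74 = -0.76 pp.

-0.76 pp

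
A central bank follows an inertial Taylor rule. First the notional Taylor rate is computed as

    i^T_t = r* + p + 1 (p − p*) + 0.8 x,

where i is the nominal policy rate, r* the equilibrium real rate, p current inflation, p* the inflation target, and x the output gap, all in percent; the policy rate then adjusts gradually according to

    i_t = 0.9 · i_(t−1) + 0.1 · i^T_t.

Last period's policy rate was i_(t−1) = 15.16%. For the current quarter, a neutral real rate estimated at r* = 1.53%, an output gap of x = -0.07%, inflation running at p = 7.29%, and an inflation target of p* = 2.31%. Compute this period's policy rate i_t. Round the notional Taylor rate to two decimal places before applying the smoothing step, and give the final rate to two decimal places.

i^T_t = 1.53 + 7.29 + 1 × (7.29 − 2.31) + 0.8 × (-0.07)
   = 1.53 + 7.29 + 4.98 − 0.056 = 13.74
i_t = 0.9 × 15.16 + 0.1 × 13.74 = 13.644 + 1.374 = 15.02

15.02%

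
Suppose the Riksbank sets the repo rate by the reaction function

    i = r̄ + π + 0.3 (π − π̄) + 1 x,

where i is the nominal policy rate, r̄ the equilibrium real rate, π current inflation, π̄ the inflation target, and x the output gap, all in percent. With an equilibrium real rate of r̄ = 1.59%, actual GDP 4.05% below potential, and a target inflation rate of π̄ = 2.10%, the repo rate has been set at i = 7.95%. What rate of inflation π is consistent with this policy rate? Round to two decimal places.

Output 4.05% below potential → x = -4.05.
Collecting π: i = r̄ + (1 + 0.3) π − 0.3 π̄ + 1 x
1.3 π = 7.95 − 1.59 + 0.3 × 2.10 − 1 × (-4.05) = 11.04
π = 11.04 / 1.3 = 8.49

8.49%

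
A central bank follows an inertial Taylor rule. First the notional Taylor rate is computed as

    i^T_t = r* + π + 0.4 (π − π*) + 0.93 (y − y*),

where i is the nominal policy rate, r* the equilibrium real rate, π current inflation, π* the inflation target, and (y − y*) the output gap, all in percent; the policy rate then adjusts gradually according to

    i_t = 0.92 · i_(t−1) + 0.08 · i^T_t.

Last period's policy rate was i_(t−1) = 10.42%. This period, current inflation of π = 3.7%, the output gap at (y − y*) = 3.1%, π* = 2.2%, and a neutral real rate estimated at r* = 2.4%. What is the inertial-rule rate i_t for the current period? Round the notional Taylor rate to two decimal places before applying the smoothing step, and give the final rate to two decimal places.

10.35%

i^T_t = 2.4 + 3.7 + 0.4 × (3.7 − 2.2) + 0.93 × 3.1
   = 2.4 + 3.7 + 0.6 + 2.883 = 9.58
i_t = 0.92 × 10.42 + 0.08 × 9.58 = 9.5864 + 0.7664 = 10.35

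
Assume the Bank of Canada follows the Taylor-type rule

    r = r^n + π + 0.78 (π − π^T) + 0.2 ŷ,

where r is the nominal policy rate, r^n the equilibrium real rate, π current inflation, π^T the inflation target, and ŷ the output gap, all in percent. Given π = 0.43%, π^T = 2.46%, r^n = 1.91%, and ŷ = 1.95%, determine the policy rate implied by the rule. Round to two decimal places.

r = 1.91 + 0.43 + 0.78 × (0.43 − 2.46) + 0.2 × 1.95
   = 1.91 + 0.43 − 1.5834 + 0.39 = 1.15

1.15%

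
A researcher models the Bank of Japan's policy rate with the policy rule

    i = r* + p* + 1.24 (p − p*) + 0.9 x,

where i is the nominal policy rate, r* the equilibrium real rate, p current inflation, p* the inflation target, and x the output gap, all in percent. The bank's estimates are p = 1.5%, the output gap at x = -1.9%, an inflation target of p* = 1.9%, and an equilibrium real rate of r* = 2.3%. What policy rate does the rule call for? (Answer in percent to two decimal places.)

1.99%

i = 2.3 + 1.9 + 1.24 × (1.5 − 1.9) + 0.9 × (-1.9)
   = 2.3 + 1.9 − 0.496 − 1.71 = 1.99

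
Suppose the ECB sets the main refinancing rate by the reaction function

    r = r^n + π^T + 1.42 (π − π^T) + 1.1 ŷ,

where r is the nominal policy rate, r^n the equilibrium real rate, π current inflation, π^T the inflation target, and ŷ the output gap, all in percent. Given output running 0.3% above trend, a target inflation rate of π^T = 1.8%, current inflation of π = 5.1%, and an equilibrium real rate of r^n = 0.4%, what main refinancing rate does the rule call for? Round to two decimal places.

Output 0.3% above potential → ŷ = 0.3.
r = 0.4 + 1.8 + 1.42 × (5.1 − 1.8) + 1.1 × 0.3
   = 0.4 + 1.8 + 4.686 + 0.33 = 7.22

7.22%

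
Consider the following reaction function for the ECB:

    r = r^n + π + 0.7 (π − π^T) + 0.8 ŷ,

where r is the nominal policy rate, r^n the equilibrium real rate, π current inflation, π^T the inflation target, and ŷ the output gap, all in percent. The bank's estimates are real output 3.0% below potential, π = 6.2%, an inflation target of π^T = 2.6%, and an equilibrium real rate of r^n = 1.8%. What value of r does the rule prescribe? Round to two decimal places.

8.12%

Output 3.0% below potential → ŷ = -3.0.
r = 1.8 + 6.2 + 0.7 × (6.2 − 2.6) + 0.8 × (-3.0)
   = 1.8 + 6.2 + 2.52 − 2.4 = 8.12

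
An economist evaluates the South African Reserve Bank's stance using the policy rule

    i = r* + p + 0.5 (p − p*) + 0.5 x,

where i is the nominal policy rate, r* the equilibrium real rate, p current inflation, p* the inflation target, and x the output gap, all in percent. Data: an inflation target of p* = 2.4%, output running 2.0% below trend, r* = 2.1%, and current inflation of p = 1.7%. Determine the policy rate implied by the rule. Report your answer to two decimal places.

2.45%

Output 2.0% below potential → x = -2.0.
i = 2.1 + 1.7 + 0.5 × (1.7 − 2.4) + 0.5 × (-2.0)
   = 2.1 + 1.7 − 0.35 − 1 = 2.45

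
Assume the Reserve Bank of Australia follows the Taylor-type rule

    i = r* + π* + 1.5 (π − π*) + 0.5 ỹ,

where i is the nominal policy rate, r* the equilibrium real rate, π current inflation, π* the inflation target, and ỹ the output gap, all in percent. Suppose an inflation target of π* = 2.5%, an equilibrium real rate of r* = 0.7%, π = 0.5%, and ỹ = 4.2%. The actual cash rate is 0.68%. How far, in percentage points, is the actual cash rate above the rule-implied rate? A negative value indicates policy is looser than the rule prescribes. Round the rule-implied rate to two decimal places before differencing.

i = 0.7 + 2.5 + 1.5 × (0.5 − 2.5) + 0.5 × 4.2
   = 0.7 + 2.5 − 3 + 2.1 = 2.30
Deviation = 0.68 − 2.30 = -1.62 pp.

-1.62 pp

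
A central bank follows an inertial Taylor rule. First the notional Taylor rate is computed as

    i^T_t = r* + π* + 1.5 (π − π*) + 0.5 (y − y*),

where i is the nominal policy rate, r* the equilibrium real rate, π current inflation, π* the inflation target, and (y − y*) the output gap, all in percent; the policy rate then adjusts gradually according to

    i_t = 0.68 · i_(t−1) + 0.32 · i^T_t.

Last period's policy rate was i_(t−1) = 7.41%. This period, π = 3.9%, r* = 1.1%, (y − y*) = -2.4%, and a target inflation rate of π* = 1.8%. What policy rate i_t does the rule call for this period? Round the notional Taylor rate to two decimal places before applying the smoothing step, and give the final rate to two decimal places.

i^T_t = 1.1 + 1.8 + 1.5 × (3.9 − 1.8) + 0.5 × (-2.4)
   = 1.1 + 1.8 + 3.15 − 1.2 = 4.85
i_t = 0.68 × 7.41 + 0.32 × 4.85 = 5.0388 + 1.552 = 6.59

6.59%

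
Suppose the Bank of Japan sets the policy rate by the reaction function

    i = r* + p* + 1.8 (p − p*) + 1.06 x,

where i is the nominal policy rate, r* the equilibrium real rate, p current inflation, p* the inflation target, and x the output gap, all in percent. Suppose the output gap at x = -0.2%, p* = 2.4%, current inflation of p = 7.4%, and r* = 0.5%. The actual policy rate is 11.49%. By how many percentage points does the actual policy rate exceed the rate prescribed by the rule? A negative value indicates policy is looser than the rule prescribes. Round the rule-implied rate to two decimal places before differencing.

i = 0.5 + 2.4 + 1.8 × (7.4 − 2.4) + 1.06 × (-0.2)
   = 0.5 + 2.4 + 9 − 0.212 = 11.69
Deviation = 11.49 − 11.69 = -0.20 pp.

-0.20 pp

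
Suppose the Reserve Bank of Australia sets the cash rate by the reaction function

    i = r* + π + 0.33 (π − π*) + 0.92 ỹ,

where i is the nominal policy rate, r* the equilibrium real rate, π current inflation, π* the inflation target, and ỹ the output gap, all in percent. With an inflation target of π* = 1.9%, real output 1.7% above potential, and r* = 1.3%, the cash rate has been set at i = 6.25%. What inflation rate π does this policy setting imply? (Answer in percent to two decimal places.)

Output 1.7% above potential → ỹ = 1.7.
Collecting π: i = r* + (1 + 0.33) π − 0.33 π* + 0.92 ỹ
1.33 π = 6.25 − 1.3 + 0.33 × 1.9 − 0.92 × 1.7 = 4.013
π = 4.013 / 1.33 = 3.02

3.02%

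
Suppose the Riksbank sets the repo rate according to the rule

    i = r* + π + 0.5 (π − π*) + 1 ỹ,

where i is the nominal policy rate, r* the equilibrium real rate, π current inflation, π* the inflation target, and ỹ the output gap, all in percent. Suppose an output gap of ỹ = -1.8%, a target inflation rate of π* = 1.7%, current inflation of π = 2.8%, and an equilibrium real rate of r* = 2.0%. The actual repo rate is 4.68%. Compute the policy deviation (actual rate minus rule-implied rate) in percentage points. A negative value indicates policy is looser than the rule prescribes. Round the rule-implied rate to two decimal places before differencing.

1.13 pp

i = 2.0 + 2.8 + 0.5 × (2.8 − 1.7) + 1 × (-1.8)
   = 2.0 + 2.8 + 0.55 − 1.8 = 3.55
Deviation = 4.68 − 3.55 = 1.13 pp.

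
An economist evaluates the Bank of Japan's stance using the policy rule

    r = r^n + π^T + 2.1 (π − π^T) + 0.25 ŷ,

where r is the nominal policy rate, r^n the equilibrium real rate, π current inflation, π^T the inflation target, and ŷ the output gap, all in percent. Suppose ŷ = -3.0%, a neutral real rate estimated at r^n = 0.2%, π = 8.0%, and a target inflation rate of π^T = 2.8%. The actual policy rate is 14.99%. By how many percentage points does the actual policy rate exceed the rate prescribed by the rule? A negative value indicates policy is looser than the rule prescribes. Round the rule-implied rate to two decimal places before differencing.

r = 0.2 + 2.8 + 2.1 × (8.0 − 2.8) + 0.25 × (-3.0)
   = 0.2 + 2.8 + 10.92 − 0.75 = 13.17
Deviation = 14.99 − 13.17 = 1.82 pp.

1.82 pp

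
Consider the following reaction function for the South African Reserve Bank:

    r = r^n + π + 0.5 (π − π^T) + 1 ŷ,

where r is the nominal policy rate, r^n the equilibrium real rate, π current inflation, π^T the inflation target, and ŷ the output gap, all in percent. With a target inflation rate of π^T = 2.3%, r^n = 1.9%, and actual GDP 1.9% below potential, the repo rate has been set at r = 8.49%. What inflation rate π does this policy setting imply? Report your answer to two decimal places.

Output 1.9% below potential → ŷ = -1.9.
Collecting π: r = r^n + (1 + 0.5) π − 0.5 π^T + 1 ŷ
1.5 π = 8.49 − 1.9 + 0.5 × 2.3 − 1 × (-1.9) = 9.64
π = 9.64 / 1.5 = 6.43

6.43%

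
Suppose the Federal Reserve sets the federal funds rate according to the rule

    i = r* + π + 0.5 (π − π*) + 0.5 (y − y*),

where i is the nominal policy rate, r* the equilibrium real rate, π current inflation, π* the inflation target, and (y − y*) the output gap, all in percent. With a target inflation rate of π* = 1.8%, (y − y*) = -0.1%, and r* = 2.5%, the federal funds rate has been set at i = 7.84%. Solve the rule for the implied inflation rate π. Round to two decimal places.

4.19%

Collecting π: i = r* + (1 + 0.5) π − 0.5 π* + 0.5 (y − y*)
1.5 π = 7.84 − 2.5 + 0.5 × 1.8 − 0.5 × (-0.1) = 6.29
π = 6.29 / 1.5 = 4.19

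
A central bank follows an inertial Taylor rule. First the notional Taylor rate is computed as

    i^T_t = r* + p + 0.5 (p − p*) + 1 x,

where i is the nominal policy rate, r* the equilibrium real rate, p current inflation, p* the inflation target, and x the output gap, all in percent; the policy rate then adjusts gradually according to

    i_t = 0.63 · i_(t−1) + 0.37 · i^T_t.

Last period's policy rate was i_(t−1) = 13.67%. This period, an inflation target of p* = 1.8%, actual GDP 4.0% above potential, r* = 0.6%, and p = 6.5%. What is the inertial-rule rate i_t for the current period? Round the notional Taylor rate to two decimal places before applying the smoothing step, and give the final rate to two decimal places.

Output 4.0% above potential → x = 4.0.
i^T_t = 0.6 + 6.5 + 0.5 × (6.5 − 1.8) + 1 × 4.0
   = 0.6 + 6.5 + 2.35 + 4 = 13.45
i_t = 0.63 × 13.67 + 0.37 × 13.45 = 8.6121 + 4.9765 = 13.59

13.59%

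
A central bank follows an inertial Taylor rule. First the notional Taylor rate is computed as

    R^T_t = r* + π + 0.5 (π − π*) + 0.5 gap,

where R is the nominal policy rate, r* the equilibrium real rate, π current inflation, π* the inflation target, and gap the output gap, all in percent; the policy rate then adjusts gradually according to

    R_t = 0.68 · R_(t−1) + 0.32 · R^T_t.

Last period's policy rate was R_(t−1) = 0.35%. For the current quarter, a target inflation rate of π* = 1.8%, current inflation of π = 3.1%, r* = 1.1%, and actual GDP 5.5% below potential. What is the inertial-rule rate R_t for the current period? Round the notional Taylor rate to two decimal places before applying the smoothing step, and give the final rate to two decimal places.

0.91%

Output 5.5% below potential → gap = -5.5.
R^T_t = 1.1 + 3.1 + 0.5 × (3.1 − 1.8) + 0.5 × (-5.5)
   = 1.1 + 3.1 + 0.65 − 2.75 = 2.10
R_t = 0.68 × 0.35 + 0.32 × 2.10 = 0.238 + 0.672 = 0.91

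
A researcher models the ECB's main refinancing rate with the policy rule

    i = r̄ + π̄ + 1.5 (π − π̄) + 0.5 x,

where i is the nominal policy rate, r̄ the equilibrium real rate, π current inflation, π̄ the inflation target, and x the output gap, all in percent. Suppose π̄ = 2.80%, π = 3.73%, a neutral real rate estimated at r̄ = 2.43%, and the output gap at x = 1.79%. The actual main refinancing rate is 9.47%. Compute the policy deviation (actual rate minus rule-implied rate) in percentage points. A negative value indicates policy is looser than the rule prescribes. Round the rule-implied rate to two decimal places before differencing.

1.95 pp

i = 2.43 + 2.80 + 1.5 × (3.73 − 2.80) + 0.5 × 1.79
   = 2.43 + 2.8 + 1.395 + 0.895 = 7.52
Deviation = 9.47 − 7.52 = 1.95 pp.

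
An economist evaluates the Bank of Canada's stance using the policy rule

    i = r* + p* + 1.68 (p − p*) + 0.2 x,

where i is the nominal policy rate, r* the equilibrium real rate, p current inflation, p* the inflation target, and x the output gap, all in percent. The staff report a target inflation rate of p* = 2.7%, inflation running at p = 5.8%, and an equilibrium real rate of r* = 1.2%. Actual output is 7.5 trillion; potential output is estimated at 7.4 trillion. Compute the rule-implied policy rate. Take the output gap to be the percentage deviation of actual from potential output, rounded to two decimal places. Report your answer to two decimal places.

9.38%

Output gap = 100 × (7.5 − 7.4) / 7.4 = 1.35%.
i = 1.20 + 2.70 + 1.68 × (5.80 − 2.70) + 0.2 × 1.35
   = 1.20 + 2.7 + 5.208 + 0.27 = 9.38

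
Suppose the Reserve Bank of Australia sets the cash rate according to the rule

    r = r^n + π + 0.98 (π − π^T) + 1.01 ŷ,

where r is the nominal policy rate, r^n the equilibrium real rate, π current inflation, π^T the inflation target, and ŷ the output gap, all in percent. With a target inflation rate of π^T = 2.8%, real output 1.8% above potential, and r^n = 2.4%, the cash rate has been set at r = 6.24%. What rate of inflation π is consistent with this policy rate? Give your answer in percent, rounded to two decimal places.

Output 1.8% above potential → ŷ = 1.8.
Collecting π: r = r^n + (1 + 0.98) π − 0.98 π^T + 1.01 ŷ
1.98 π = 6.24 − 2.4 + 0.98 × 2.8 − 1.01 × 1.8 = 4.766
π = 4.766 / 1.98 = 2.41

2.41%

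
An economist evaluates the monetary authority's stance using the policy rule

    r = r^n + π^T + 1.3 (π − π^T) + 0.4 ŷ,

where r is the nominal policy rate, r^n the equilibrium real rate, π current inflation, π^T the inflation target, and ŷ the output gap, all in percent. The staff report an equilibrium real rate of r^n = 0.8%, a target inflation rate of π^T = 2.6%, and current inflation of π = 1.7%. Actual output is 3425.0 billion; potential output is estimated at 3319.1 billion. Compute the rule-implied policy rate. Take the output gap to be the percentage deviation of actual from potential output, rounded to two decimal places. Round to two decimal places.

3.51%

Output gap = 100 × (3425.0 − 3319.1) / 3319.1 = 3.19%.
r = 0.80 + 2.60 + 1.3 × (1.70 − 2.60) + 0.4 × 3.19
   = 0.80 + 2.6 − 1.17 + 1.276 = 3.51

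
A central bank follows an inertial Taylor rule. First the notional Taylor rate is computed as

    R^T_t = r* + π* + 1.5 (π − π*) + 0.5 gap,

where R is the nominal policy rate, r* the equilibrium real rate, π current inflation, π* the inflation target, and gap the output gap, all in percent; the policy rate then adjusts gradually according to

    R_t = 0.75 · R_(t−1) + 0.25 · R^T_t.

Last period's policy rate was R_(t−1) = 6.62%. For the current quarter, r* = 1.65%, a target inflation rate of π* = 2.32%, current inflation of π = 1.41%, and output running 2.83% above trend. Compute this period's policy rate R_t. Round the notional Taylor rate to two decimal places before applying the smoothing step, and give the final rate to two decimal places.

Output 2.83% above potential → gap = 2.83.
R^T_t = 1.65 + 2.32 + 1.5 × (1.41 − 2.32) + 0.5 × 2.83
   = 1.65 + 2.32 − 1.365 + 1.415 = 4.02
R_t = 0.75 × 6.62 + 0.25 × 4.02 = 4.965 + 1.005 = 5.97

5.97%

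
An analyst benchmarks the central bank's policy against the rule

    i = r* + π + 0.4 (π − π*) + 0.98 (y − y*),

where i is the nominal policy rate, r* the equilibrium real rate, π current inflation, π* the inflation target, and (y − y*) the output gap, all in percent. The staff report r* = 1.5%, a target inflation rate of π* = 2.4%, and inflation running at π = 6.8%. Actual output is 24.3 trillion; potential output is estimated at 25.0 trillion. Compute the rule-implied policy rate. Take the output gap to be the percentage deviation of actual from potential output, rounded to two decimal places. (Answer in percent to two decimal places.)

Output gap = 100 × (24.3 − 25.0) / 25.0 = -2.80%.
i = 1.50 + 6.80 + 0.4 × (6.80 − 2.40) + 0.98 × (-2.80)
   = 1.50 + 6.8 + 1.76 − 2.744 = 7.32

7.32%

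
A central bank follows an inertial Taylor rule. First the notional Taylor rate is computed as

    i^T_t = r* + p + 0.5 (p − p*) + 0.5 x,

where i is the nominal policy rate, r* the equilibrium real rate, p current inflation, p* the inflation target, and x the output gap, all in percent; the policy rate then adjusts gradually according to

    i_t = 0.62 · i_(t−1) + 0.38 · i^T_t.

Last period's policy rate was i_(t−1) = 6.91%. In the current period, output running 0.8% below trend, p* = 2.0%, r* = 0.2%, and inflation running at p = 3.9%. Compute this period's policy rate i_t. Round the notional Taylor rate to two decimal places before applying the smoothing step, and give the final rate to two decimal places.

6.05%

Output 0.8% below potential → x = -0.8.
i^T_t = 0.2 + 3.9 + 0.5 × (3.9 − 2.0) + 0.5 × (-0.8)
   = 0.2 + 3.9 + 0.95 − 0.4 = 4.65
i_t = 0.62 × 6.91 + 0.38 × 4.65 = 4.2842 + 1.767 = 6.05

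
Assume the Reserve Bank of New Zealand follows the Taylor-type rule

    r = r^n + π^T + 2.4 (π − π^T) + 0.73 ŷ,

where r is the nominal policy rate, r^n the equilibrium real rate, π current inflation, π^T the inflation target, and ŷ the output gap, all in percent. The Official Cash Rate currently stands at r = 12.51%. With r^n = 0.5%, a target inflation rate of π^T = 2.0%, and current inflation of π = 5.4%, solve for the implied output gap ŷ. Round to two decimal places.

0.73 ŷ = 12.51 − 0.5 − 2.0 − 2.4 × (5.4 − 2.0) = 1.85
ŷ = 1.85 / 0.73 = 2.53

2.53%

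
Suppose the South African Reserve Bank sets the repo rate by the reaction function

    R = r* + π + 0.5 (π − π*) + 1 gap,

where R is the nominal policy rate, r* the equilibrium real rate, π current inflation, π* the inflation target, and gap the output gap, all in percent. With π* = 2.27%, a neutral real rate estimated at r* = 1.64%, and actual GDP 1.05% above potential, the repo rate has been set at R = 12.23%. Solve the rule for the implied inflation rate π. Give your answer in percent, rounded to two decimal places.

7.12%

Output 1.05% above potential → gap = 1.05.
Collecting π: R = r* + (1 + 0.5) π − 0.5 π* + 1 gap
1.5 π = 12.23 − 1.64 + 0.5 × 2.27 − 1 × 1.05 = 10.675
π = 10.675 / 1.5 = 7.12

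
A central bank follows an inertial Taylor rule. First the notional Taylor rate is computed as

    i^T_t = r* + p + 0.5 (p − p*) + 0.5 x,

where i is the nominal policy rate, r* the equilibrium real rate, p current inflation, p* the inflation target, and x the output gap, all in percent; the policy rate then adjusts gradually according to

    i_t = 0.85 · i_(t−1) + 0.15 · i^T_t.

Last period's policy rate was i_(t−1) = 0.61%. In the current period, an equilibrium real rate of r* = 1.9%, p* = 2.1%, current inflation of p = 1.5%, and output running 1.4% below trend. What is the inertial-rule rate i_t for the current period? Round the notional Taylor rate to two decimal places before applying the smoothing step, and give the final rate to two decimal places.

Output 1.4% below potential → x = -1.4.
i^T_t = 1.9 + 1.5 + 0.5 × (1.5 − 2.1) + 0.5 × (-1.4)
   = 1.9 + 1.5 − 0.3 − 0.7 = 2.40
i_t = 0.85 × 0.61 + 0.15 × 2.40 = 0.5185 + 0.36 = 0.88

0.88%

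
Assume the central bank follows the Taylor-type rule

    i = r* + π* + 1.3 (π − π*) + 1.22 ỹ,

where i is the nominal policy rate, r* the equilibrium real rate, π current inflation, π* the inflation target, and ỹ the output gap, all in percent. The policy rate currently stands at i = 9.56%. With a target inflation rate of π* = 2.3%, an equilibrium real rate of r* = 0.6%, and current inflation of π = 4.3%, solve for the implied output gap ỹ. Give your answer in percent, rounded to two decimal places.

1.22 ỹ = 9.56 − 0.6 − 2.3 − 1.3 × (4.3 − 2.3) = 4.06
ỹ = 4.06 / 1.22 = 3.33

3.33%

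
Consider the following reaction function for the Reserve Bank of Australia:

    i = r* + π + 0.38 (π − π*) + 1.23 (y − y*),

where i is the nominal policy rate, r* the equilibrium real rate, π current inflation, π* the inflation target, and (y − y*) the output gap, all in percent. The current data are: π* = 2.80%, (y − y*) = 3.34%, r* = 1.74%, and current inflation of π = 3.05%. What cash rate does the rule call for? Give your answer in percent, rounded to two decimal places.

8.99%

i = 1.74 + 3.05 + 0.38 × (3.05 − 2.80) + 1.23 × 3.34
   = 1.74 + 3.05 + 0.095 + 4.1082 = 8.99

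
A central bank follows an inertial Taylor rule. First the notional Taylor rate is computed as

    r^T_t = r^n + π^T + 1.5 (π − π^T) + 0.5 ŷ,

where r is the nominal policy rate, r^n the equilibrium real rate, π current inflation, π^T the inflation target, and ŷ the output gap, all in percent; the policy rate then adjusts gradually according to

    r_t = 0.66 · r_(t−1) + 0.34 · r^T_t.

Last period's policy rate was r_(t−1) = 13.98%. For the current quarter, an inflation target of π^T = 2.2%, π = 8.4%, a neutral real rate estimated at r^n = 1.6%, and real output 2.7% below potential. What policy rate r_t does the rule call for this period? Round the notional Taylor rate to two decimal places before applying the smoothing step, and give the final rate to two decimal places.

13.22%

Output 2.7% below potential → ŷ = -2.7.
r^T_t = 1.6 + 2.2 + 1.5 × (8.4 − 2.2) + 0.5 × (-2.7)
   = 1.6 + 2.2 + 9.3 − 1.35 = 11.75
r_t = 0.66 × 13.98 + 0.34 × 11.75 = 9.2268 + 3.995 = 13.22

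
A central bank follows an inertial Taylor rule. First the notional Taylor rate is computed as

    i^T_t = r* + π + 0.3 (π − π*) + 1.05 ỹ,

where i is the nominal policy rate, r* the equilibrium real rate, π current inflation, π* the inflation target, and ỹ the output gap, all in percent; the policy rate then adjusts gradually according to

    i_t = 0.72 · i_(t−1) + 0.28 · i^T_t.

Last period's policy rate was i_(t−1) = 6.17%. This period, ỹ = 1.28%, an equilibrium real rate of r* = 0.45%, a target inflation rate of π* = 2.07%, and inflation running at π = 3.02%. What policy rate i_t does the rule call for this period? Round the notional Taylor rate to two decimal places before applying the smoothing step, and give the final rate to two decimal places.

5.87%

i^T_t = 0.45 + 3.02 + 0.3 × (3.02 − 2.07) + 1.05 × 1.28
   = 0.45 + 3.02 + 0.285 + 1.344 = 5.10
i_t = 0.72 × 6.17 + 0.28 × 5.10 = 4.4424 + 1.428 = 5.87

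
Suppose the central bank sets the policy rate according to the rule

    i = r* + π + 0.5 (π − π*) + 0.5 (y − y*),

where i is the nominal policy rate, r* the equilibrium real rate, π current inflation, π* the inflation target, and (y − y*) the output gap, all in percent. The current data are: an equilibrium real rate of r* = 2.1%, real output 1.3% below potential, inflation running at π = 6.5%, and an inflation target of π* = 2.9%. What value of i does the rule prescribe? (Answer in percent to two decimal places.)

Output 1.3% below potential → (y − y*) = -1.3.
i = 2.1 + 6.5 + 0.5 × (6.5 − 2.9) + 0.5 × (-1.3)
   = 2.1 + 6.5 + 1.8 − 0.65 = 9.75

9.75%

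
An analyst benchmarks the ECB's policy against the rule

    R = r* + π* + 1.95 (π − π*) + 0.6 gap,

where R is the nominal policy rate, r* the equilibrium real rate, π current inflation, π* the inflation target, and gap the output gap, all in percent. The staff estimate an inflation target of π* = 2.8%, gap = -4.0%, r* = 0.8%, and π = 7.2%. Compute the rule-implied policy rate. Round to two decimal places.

9.78%

R = 0.8 + 2.8 + 1.95 × (7.2 − 2.8) + 0.6 × (-4.0)
   = 0.8 + 2.8 + 8.58 − 2.4 = 9.78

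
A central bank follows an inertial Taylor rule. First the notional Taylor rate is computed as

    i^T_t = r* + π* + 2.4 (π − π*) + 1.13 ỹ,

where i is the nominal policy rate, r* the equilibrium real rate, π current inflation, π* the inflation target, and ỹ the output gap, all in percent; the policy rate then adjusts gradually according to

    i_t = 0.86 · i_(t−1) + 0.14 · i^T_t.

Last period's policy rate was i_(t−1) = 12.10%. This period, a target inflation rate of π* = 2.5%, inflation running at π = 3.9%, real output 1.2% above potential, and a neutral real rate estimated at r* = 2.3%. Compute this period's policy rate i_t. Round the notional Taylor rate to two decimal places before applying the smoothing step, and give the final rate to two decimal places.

Output 1.2% above potential → ỹ = 1.2.
i^T_t = 2.3 + 2.5 + 2.4 × (3.9 − 2.5) + 1.13 × 1.2
   = 2.3 + 2.5 + 3.36 + 1.356 = 9.52
i_t = 0.86 × 12.10 + 0.14 × 9.52 = 10.406 + 1.3328 = 11.74

11.74%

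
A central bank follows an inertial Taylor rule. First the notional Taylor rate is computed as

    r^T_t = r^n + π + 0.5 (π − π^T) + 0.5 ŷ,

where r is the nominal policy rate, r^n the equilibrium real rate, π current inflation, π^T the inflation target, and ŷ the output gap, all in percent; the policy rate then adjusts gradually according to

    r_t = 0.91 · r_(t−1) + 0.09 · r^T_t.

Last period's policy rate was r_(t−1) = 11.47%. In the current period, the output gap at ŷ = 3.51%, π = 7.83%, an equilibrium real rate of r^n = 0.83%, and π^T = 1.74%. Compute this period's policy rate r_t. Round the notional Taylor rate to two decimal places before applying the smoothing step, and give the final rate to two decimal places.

r^T_t = 0.83 + 7.83 + 0.5 × (7.83 − 1.74) + 0.5 × 3.51
   = 0.83 + 7.83 + 3.045 + 1.755 = 13.46
r_t = 0.91 × 11.47 + 0.09 × 13.46 = 10.4377 + 1.2114 = 11.65

11.65%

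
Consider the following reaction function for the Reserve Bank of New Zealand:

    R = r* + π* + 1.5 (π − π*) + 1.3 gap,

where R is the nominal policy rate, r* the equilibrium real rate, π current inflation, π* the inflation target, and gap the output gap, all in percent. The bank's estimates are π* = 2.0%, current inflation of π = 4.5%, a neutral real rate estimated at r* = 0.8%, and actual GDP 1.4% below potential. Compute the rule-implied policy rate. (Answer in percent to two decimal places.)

Output 1.4% below potential → gap = -1.4.
R = 0.8 + 2.0 + 1.5 × (4.5 − 2.0) + 1.3 × (-1.4)
   = 0.8 + 2 + 3.75 − 1.82 = 4.73

4.73%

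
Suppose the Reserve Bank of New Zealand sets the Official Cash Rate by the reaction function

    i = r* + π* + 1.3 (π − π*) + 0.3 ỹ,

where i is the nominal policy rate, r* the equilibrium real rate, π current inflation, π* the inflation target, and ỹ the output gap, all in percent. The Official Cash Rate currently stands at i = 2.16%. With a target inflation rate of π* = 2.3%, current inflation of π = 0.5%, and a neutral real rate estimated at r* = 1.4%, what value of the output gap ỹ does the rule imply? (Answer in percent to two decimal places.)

2.67%

0.3 ỹ = 2.16 − 1.4 − 2.3 − 1.3 × (0.5 − 2.3) = 0.8
ỹ = 0.8 / 0.3 = 2.67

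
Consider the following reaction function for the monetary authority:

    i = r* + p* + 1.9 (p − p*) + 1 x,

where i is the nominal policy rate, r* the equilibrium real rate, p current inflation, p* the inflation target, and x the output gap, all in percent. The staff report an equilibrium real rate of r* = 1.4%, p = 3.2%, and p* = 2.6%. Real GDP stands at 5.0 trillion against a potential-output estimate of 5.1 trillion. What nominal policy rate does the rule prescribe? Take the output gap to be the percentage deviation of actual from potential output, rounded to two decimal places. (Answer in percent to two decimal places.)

Output gap = 100 × (5.0 − 5.1) / 5.1 = -1.96%.
i = 1.40 + 2.60 + 1.9 × (3.20 − 2.60) + 1 × (-1.96)
   = 1.40 + 2.6 + 1.14 − 1.96 = 3.18

3.18%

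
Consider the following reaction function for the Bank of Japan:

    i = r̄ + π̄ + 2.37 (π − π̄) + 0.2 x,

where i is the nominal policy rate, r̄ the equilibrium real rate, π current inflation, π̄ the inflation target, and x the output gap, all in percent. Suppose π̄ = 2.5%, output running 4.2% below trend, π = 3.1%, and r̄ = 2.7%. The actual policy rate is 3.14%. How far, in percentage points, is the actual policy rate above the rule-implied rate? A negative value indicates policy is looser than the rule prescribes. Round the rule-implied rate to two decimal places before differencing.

-2.64 pp

Output 4.2% below potential → x = -4.2.
i = 2.7 + 2.5 + 2.37 × (3.1 − 2.5) + 0.2 × (-4.2)
   = 2.7 + 2.5 + 1.422 − 0.84 = 5.78
Deviation = 3.14 − 5.78 = -2.64 pp.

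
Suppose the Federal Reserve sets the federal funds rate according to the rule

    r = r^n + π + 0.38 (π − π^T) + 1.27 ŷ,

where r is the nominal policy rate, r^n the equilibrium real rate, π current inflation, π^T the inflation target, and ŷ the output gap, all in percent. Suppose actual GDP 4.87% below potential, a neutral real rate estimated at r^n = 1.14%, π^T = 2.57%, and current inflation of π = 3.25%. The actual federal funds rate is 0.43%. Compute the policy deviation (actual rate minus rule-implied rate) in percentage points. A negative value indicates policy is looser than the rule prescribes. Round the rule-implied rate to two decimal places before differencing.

1.97 pp

Output 4.87% below potential → ŷ = -4.87.
r = 1.14 + 3.25 + 0.38 × (3.25 − 2.57) + 1.27 × (-4.87)
   = 1.14 + 3.25 + 0.2584 − 6.1849 = -1.54
Deviation = 0.43 − (-1.54) = 1.97 pp.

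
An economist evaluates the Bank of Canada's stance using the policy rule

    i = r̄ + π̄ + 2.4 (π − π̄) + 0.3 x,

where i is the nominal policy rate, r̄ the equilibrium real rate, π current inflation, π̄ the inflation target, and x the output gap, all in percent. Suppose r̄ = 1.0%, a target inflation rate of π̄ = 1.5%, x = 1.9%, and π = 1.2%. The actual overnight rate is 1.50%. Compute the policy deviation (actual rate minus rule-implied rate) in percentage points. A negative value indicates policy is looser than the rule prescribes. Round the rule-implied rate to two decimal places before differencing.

i = 1.0 + 1.5 + 2.4 × (1.2 − 1.5) + 0.3 × 1.9
   = 1.0 + 1.5 − 0.72 + 0.57 = 2.35
Deviation = 1.50 − 2.35 = -0.85 pp.

-0.85 pp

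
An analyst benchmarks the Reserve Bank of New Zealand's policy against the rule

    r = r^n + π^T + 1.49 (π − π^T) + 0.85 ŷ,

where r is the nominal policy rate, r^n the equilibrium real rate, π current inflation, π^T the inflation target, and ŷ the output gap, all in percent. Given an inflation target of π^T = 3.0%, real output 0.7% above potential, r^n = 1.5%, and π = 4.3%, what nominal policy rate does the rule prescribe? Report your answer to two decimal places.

7.03%

Output 0.7% above potential → ŷ = 0.7.
r = 1.5 + 3.0 + 1.49 × (4.3 − 3.0) + 0.85 × 0.7
   = 1.5 + 3 + 1.937 + 0.595 = 7.03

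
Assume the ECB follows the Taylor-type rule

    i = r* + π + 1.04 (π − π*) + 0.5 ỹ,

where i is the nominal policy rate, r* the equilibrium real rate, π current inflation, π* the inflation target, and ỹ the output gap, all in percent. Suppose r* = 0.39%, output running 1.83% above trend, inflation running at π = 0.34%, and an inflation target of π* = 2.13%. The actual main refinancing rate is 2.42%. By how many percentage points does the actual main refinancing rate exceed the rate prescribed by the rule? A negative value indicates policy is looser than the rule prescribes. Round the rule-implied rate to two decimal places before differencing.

Output 1.83% above potential → ỹ = 1.83.
i = 0.39 + 0.34 + 1.04 × (0.34 − 2.13) + 0.5 × 1.83
   = 0.39 + 0.34 − 1.8616 + 0.915 = -0.22
Deviation = 2.42 − (-0.22) = 2.64 pp.

2.64 pp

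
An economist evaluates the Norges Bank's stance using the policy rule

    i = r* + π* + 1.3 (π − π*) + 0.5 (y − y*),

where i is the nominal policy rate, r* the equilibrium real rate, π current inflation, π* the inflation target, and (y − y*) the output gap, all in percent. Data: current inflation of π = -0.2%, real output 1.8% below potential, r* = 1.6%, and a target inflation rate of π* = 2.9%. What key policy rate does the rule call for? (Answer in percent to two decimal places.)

Output 1.8% below potential → (y − y*) = -1.8.
i = 1.6 + 2.9 + 1.3 × (-0.2 − 2.9) + 0.5 × (-1.8)
   = 1.6 + 2.9 − 4.03 − 0.9 = -0.43

-0.43%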